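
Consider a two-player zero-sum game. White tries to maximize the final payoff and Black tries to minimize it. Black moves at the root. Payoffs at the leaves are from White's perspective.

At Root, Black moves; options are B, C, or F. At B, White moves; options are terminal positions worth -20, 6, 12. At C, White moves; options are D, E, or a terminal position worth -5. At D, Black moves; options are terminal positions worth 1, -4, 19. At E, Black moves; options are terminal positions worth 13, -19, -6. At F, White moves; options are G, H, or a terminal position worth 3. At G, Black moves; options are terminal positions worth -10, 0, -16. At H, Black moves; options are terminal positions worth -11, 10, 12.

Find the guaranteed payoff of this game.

-4

B (White): max(-20, 6, 12) = 12
D (Black): min(1, -4, 19) = -4
E (Black): min(13, -19, -6) = -19
C (White): max(-4, -19, -5) = -4
G (Black): min(-10, 0, -16) = -16
H (Black): min(-11, 10, 12) = -11
F (White): max(-16, -11, 3) = 3
Root (Black): min(12, -4, 3) = -4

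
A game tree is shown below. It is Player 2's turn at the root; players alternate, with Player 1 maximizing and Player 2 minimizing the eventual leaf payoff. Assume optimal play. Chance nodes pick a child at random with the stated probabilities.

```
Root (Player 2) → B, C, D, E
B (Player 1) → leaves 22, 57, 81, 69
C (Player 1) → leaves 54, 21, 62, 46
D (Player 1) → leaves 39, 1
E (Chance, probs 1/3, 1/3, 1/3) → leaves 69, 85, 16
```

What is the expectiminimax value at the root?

B (Player 1): max(22, 57, 81, 69) = 81
C (Player 1): max(54, 21, 62, 46) = 62
D (Player 1): max(39, 1) = 39
E (Chance): 1/3·69 + 1/3·85 + 1/3·16 = 56.67
Root (Player 2): min(81, 62, 39, 56.67) = 39

39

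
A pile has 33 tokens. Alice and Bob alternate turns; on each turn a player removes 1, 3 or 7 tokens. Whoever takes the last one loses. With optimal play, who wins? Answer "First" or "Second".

Second

i:   0  1  2  3  4  5  6  7  8  9 10 11 12 13 14 15 16 17 18 19 20 21 22 23 24 25 26 27 28 29 30 31 32 33
     W  L  W  L  W  L  W  L  W  L  W  L  W  L  W  L  W  L  W  L  W  L  W  L  W  L  W  L  W  L  W  L  W  L
Position 33 is L, so the second player wins.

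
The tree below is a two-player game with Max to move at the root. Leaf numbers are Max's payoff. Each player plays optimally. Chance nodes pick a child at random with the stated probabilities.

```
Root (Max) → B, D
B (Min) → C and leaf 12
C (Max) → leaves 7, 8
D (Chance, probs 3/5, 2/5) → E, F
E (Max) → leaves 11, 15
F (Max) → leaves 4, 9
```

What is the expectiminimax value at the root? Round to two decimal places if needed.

C (Max): max(7, 8) = 8
B (Min): min(8, 12) = 8
E (Max): max(11, 15) = 15
F (Max): max(4, 9) = 9
D (Chance): 3/5·15 + 2/5·9 = 12.6
Root (Max): max(8, 12.6) = 12.6

12.6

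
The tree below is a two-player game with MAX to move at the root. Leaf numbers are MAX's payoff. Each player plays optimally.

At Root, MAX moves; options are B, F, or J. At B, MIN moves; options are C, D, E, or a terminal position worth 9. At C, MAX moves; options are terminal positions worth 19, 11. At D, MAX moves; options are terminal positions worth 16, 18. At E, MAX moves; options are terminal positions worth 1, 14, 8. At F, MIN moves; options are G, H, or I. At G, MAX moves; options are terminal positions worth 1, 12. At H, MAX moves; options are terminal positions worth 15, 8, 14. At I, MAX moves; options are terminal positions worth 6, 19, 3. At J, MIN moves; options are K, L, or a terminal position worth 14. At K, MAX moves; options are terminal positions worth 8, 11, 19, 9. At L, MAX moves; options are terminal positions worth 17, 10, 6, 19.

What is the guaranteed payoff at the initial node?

C (MAX): max(19, 11) = 19
D (MAX): max(16, 18) = 18
E (MAX): max(1, 14, 8) = 14
B (MIN): min(19, 18, 14, 9) = 9
G (MAX): max(1, 12) = 12
H (MAX): max(15, 8, 14) = 15
I (MAX): max(6, 19, 3) = 19
F (MIN): min(12, 15, 19) = 12
K (MAX): max(8, 11, 19, 9) = 19
L (MAX): max(17, 10, 6, 19) = 19
J (MIN): min(19, 19, 14) = 14
Root (MAX): max(9, 12, 14) = 14

14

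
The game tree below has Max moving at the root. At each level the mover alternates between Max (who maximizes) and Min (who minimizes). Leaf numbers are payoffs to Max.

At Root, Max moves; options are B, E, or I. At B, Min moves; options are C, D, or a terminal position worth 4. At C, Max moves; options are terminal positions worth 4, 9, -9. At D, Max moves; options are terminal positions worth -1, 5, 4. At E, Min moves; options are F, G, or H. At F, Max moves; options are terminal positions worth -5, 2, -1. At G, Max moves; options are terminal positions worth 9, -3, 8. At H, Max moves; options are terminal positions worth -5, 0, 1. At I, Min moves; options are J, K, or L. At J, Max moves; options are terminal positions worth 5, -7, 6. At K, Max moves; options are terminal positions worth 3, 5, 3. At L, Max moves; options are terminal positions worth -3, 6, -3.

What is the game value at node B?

C: max(4, 9, -9) = 9
D: max(-1, 5, 4) = 5
B: min(9, 5, 4) = 4

4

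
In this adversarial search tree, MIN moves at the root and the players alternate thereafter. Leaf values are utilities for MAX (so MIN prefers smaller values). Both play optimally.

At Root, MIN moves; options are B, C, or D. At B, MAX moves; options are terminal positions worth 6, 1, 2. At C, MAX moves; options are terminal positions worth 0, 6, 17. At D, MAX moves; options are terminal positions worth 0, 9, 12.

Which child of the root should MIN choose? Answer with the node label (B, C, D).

B (MAX): max(6, 1, 2) = 6
C (MAX): max(0, 6, 17) = 17
D (MAX): max(0, 9, 12) = 12
Root (MIN): min(6, 17, 12) = 6
MIN picks the child with the lowest value: B (value 6).

B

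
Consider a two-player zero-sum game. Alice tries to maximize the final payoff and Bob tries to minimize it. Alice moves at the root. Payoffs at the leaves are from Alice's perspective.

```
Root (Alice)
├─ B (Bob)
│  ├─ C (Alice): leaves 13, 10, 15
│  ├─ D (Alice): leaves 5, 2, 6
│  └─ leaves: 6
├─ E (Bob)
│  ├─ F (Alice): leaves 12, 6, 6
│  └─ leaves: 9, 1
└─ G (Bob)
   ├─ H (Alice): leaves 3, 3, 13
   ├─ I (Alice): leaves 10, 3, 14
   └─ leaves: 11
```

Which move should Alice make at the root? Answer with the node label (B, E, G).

C (Alice): max(13, 10, 15) = 15
D (Alice): max(5, 2, 6) = 6
B (Bob): min(15, 6, 6) = 6
F (Alice): max(12, 6, 6) = 12
E (Bob): min(12, 9, 1) = 1
H (Alice): max(3, 3, 13) = 13
I (Alice): max(10, 3, 14) = 14
G (Bob): min(13, 14, 11) = 11
Root (Alice): max(6, 1, 11) = 11
Alice picks the child with the highest value: G (value 11).

G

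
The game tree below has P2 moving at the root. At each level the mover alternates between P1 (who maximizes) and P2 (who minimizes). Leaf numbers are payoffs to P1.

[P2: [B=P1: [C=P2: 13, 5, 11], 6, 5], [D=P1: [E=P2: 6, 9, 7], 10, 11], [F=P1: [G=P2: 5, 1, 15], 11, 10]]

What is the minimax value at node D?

11

E: min(6, 9, 7) = 6
D: max(6, 10, 11) = 11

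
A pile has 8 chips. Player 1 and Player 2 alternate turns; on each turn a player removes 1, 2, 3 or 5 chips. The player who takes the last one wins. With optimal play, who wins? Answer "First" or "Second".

Second

i:   0  1  2  3  4  5  6  7  8
     L  W  W  W  L  W  W  W  L
Position 8 is L, so the second player wins.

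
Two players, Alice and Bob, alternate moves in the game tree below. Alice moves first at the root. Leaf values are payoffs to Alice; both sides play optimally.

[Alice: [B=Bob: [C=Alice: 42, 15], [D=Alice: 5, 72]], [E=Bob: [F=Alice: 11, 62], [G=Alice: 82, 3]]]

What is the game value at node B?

C: max(42, 15) = 42
D: max(5, 72) = 72
B: min(42, 72) = 42

42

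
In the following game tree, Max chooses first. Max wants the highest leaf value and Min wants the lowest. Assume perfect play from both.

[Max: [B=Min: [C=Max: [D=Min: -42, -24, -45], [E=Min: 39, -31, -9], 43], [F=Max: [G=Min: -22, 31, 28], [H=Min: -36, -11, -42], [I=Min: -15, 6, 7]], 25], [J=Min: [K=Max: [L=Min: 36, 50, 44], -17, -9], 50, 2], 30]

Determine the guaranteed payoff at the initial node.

30

D (Min): min(-42, -24, -45) = -45
E (Min): min(39, -31, -9) = -31
C (Max): max(-45, -31, 43) = 43
G (Min): min(-22, 31, 28) = -22
H (Min): min(-36, -11, -42) = -42
I (Min): min(-15, 6, 7) = -15
F (Max): max(-22, -42, -15) = -15
B (Min): min(43, -15, 25) = -15
L (Min): min(36, 50, 44) = 36
K (Max): max(36, -17, -9) = 36
J (Min): min(36, 50, 2) = 2
Root (Max): max(-15, 2, 30) = 30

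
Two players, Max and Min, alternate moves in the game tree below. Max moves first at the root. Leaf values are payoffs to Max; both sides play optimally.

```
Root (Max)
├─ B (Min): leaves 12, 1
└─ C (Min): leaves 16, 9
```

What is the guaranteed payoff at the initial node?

9

B (Min): min(12, 1) = 1
C (Min): min(16, 9) = 9
Root (Max): max(1, 9) = 9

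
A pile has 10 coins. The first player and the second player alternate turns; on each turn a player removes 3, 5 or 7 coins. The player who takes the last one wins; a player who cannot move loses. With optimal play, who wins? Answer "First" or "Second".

Second

Compute winning (W) and losing (L) positions by backward induction:
i:   0  1  2  3  4  5  6  7  8  9 10
     L  L  L  W  W  W  W  W  W  W  L
Position 10 is L, so the second player wins.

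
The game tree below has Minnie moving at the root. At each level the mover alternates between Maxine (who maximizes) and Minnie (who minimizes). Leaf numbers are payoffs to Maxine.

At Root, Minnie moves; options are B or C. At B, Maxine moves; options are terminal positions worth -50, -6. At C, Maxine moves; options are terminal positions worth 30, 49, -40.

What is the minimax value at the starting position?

-6

B (Maxine): max(-50, -6) = -6
C (Maxine): max(30, 49, -40) = 49
Root (Minnie): min(-6, 49) = -6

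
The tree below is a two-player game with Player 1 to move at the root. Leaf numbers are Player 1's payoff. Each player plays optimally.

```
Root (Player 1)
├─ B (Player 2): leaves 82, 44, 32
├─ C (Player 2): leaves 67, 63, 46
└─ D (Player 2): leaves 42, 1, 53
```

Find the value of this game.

46

B (Player 2): min(82, 44, 32) = 32
C (Player 2): min(67, 63, 46) = 46
D (Player 2): min(42, 1, 53) = 1
Root (Player 1): max(32, 46, 1) = 46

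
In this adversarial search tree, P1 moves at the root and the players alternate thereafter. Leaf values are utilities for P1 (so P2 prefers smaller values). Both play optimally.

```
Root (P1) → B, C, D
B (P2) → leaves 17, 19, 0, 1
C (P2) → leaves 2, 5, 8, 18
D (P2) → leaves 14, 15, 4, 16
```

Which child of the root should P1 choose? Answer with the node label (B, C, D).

D

B (P2): min(17, 19, 0, 1) = 0
C (P2): min(2, 5, 8, 18) = 2
D (P2): min(14, 15, 4, 16) = 4
Root (P1): max(0, 2, 4) = 4
P1 picks the child with the highest value: D (value 4).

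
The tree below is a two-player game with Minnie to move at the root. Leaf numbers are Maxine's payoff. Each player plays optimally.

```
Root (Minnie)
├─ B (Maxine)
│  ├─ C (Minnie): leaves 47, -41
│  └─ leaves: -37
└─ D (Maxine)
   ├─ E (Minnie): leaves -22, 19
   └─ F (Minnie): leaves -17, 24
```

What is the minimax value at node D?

-17

E: min(-22, 19) = -22
F: min(-17, 24) = -17
D: max(-22, -17) = -17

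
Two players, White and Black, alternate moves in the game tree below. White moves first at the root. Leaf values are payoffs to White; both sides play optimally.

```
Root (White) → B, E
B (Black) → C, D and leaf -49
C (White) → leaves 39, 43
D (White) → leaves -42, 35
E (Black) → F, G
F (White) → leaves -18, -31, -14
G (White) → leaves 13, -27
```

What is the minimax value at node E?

F: max(-18, -31, -14) = -14
G: max(13, -27) = 13
E: min(-14, 13) = -14

-14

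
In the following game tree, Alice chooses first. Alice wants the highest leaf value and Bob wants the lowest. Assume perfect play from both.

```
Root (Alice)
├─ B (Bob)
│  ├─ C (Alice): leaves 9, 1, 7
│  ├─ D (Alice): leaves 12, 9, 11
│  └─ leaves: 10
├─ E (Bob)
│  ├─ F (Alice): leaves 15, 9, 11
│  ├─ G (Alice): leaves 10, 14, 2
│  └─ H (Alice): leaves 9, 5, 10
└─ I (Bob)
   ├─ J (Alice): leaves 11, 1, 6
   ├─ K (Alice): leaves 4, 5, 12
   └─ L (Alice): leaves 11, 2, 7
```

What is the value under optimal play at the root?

11

C (Alice): max(9, 1, 7) = 9
D (Alice): max(12, 9, 11) = 12
B (Bob): min(9, 12, 10) = 9
F (Alice): max(15, 9, 11) = 15
G (Alice): max(10, 14, 2) = 14
H (Alice): max(9, 5, 10) = 10
E (Bob): min(15, 14, 10) = 10
J (Alice): max(11, 1, 6) = 11
K (Alice): max(4, 5, 12) = 12
L (Alice): max(11, 2, 7) = 11
I (Bob): min(11, 12, 11) = 11
Root (Alice): max(9, 10, 11) = 11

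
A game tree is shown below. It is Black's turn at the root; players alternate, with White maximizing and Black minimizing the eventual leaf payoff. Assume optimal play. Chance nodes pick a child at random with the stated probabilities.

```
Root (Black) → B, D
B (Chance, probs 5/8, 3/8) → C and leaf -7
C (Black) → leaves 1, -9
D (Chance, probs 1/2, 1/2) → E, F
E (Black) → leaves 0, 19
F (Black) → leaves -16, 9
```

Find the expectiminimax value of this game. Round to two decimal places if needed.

C (Black): min(1, -9) = -9
B (Chance): 5/8·-9 + 3/8·-7 = -8.25
E (Black): min(0, 19) = 0
F (Black): min(-16, 9) = -16
D (Chance): 1/2·0 + 1/2·-16 = -8
Root (Black): min(-8.25, -8) = -8.25

-8.25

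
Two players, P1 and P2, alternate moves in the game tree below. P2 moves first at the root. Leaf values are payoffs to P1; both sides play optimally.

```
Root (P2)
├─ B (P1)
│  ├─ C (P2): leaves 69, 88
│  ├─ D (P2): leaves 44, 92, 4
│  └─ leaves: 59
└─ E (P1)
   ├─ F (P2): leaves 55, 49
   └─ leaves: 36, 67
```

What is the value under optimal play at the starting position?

C (P2): min(69, 88) = 69
D (P2): min(44, 92, 4) = 4
B (P1): max(69, 4, 59) = 69
F (P2): min(55, 49) = 49
E (P1): max(49, 36, 67) = 67
Root (P2): min(69, 67) = 67

67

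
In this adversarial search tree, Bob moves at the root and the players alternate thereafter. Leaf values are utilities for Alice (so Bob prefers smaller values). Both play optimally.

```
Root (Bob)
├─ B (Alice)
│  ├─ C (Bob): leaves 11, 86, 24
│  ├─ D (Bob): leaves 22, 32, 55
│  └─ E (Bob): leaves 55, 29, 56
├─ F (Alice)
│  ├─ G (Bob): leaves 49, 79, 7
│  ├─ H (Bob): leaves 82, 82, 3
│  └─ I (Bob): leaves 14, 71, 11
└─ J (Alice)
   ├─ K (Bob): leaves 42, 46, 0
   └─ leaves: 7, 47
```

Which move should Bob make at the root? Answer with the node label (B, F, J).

C (Bob): min(11, 86, 24) = 11
D (Bob): min(22, 32, 55) = 22
E (Bob): min(55, 29, 56) = 29
B (Alice): max(11, 22, 29) = 29
G (Bob): min(49, 79, 7) = 7
H (Bob): min(82, 82, 3) = 3
I (Bob): min(14, 71, 11) = 11
F (Alice): max(7, 3, 11) = 11
K (Bob): min(42, 46, 0) = 0
J (Alice): max(0, 7, 47) = 47
Root (Bob): min(29, 11, 47) = 11
Bob picks the child with the lowest value: F (value 11).

F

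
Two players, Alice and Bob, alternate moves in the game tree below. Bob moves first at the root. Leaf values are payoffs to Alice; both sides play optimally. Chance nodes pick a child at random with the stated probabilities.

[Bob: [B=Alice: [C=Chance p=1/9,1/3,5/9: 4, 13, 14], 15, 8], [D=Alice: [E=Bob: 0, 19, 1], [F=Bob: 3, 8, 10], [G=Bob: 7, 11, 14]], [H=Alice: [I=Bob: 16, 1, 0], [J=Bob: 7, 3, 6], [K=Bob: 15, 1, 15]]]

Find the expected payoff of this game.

C (Chance): 1/9·4 + 1/3·13 + 5/9·14 = 12.56
B (Alice): max(12.56, 15, 8) = 15
E (Bob): min(0, 19, 1) = 0
F (Bob): min(3, 8, 10) = 3
G (Bob): min(7, 11, 14) = 7
D (Alice): max(0, 3, 7) = 7
I (Bob): min(16, 1, 0) = 0
J (Bob): min(7, 3, 6) = 3
K (Bob): min(15, 1, 15) = 1
H (Alice): max(0, 3, 1) = 3
Root (Bob): min(15, 7, 3) = 3

3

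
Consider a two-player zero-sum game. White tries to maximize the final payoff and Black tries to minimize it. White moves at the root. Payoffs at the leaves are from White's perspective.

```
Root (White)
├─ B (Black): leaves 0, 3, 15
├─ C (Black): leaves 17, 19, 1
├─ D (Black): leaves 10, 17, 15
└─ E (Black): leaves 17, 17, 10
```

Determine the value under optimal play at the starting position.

10

B (Black): min(0, 3, 15) = 0
C (Black): min(17, 19, 1) = 1
D (Black): min(10, 17, 15) = 10
E (Black): min(17, 17, 10) = 10
Root (White): max(0, 1, 10, 10) = 10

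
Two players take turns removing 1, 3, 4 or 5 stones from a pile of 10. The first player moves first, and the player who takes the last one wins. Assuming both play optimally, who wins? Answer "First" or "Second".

Second

i:   0  1  2  3  4  5  6  7  8  9 10
     L  W  L  W  W  W  W  W  L  W  L
Position 10 is L, so the second player wins.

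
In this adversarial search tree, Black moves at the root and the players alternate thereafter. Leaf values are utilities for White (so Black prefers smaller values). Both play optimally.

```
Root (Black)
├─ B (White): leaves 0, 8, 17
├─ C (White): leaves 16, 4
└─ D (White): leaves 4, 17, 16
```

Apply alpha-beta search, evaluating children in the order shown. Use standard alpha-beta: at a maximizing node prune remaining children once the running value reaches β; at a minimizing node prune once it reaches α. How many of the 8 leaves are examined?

B [α=-∞,β=+∞]: v=17
C [α=-∞,β=17]: v=16
D [α=-∞,β=16]: v=17 after child 2 ≥ β → β-cutoff, skip 1
Root [α=-∞,β=+∞]: v=16
Leaves evaluated: 7 of 8.

7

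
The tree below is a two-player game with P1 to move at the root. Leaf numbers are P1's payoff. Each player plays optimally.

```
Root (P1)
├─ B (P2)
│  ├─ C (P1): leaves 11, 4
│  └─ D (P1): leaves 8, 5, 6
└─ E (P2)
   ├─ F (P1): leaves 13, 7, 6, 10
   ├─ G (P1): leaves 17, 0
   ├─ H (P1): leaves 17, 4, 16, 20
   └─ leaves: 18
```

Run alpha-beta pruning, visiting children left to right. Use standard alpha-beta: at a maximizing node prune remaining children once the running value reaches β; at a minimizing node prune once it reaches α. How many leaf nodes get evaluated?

12

C [α=-∞,β=+∞]: v=11
D [α=-∞,β=11]: v=8
B [α=-∞,β=+∞]: v=8
F [α=8,β=+∞]: v=13
G [α=8,β=13]: v=17 after child 1 ≥ β → β-cutoff, skip 1
H [α=8,β=13]: v=17 after child 1 ≥ β → β-cutoff, skip 3
E [α=8,β=+∞]: v=13
Root [α=-∞,β=+∞]: v=13
Leaves evaluated: 12 of 16.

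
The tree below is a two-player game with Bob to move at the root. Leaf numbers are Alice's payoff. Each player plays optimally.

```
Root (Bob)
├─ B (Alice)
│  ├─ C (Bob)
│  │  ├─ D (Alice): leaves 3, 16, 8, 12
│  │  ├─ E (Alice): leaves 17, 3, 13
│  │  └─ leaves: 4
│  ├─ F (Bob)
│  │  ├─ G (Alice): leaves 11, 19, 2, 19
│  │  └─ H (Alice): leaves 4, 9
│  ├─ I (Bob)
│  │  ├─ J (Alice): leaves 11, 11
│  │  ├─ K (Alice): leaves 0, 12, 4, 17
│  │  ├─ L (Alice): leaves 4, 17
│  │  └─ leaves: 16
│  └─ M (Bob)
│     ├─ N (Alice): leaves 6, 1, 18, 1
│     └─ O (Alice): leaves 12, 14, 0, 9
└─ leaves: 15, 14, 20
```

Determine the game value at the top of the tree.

D (Alice): max(3, 16, 8, 12) = 16
E (Alice): max(17, 3, 13) = 17
C (Bob): min(16, 17, 4) = 4
G (Alice): max(11, 19, 2, 19) = 19
H (Alice): max(4, 9) = 9
F (Bob): min(19, 9) = 9
J (Alice): max(11, 11) = 11
K (Alice): max(0, 12, 4, 17) = 17
L (Alice): max(4, 17) = 17
I (Bob): min(11, 17, 17, 16) = 11
N (Alice): max(6, 1, 18, 1) = 18
O (Alice): max(12, 14, 0, 9) = 14
M (Bob): min(18, 14) = 14
B (Alice): max(4, 9, 11, 14) = 14
Root (Bob): min(14, 15, 14, 20) = 14

14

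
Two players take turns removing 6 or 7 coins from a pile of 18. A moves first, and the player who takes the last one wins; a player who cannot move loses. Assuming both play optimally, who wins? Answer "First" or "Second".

Second

Positions where the player to move wins (W) vs loses (L):
i:   0  1  2  3  4  5  6  7  8  9 10 11 12 13 14 15 16 17 18
     L  L  L  L  L  L  W  W  W  W  W  W  W  L  L  L  L  L  L
Position 18 is L, so the second player wins.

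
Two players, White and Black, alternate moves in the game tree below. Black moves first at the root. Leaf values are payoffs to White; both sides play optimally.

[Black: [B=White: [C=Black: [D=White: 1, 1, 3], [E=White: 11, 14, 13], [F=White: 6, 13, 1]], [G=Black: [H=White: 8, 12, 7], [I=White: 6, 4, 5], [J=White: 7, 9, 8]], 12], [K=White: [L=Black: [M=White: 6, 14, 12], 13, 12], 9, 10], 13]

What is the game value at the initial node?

12

D (White): max(1, 1, 3) = 3
E (White): max(11, 14, 13) = 14
F (White): max(6, 13, 1) = 13
C (Black): min(3, 14, 13) = 3
H (White): max(8, 12, 7) = 12
I (White): max(6, 4, 5) = 6
J (White): max(7, 9, 8) = 9
G (Black): min(12, 6, 9) = 6
B (White): max(3, 6, 12) = 12
M (White): max(6, 14, 12) = 14
L (Black): min(14, 13, 12) = 12
K (White): max(12, 9, 10) = 12
Root (Black): min(12, 12, 13) = 12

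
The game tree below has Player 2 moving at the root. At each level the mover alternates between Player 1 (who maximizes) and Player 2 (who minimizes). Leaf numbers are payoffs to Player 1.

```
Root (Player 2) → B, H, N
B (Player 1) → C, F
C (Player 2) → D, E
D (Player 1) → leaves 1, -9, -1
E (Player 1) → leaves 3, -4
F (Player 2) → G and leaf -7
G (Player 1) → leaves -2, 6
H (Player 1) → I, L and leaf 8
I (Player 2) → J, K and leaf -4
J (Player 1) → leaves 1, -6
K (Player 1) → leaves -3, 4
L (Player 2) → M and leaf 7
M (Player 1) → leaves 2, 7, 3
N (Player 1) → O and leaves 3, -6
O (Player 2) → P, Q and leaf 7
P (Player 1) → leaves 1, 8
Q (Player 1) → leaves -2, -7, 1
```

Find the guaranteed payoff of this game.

D (Player 1): max(1, -9, -1) = 1
E (Player 1): max(3, -4) = 3
C (Player 2): min(1, 3) = 1
G (Player 1): max(-2, 6) = 6
F (Player 2): min(6, -7) = -7
B (Player 1): max(1, -7) = 1
J (Player 1): max(1, -6) = 1
K (Player 1): max(-3, 4) = 4
I (Player 2): min(1, 4, -4) = -4
M (Player 1): max(2, 7, 3) = 7
L (Player 2): min(7, 7) = 7
H (Player 1): max(-4, 7, 8) = 8
P (Player 1): max(1, 8) = 8
Q (Player 1): max(-2, -7, 1) = 1
O (Player 2): min(8, 1, 7) = 1
N (Player 1): max(1, 3, -6) = 3
Root (Player 2): min(1, 8, 3) = 1

1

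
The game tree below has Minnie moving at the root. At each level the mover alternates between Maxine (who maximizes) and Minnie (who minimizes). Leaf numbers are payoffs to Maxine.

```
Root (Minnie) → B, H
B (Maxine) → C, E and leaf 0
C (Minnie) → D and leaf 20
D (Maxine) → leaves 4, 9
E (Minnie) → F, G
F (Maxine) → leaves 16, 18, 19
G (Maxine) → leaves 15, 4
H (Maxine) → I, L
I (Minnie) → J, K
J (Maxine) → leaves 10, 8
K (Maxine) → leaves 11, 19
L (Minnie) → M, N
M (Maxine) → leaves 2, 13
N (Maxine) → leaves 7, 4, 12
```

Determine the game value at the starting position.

D (Maxine): max(4, 9) = 9
C (Minnie): min(9, 20) = 9
F (Maxine): max(16, 18, 19) = 19
G (Maxine): max(15, 4) = 15
E (Minnie): min(19, 15) = 15
B (Maxine): max(9, 15, 0) = 15
J (Maxine): max(10, 8) = 10
K (Maxine): max(11, 19) = 19
I (Minnie): min(10, 19) = 10
M (Maxine): max(2, 13) = 13
N (Maxine): max(7, 4, 12) = 12
L (Minnie): min(13, 12) = 12
H (Maxine): max(10, 12) = 12
Root (Minnie): min(15, 12) = 12

12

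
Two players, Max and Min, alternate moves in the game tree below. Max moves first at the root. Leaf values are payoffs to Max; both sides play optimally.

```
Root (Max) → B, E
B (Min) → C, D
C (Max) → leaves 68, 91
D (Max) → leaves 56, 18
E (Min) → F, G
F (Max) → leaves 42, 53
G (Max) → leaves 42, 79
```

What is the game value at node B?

C: max(68, 91) = 91
D: max(56, 18) = 56
B: min(91, 56) = 56

56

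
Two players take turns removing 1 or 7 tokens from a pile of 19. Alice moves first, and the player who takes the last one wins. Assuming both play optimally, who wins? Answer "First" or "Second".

Positions where the player to move wins (W) vs loses (L):
i:   0  1  2  3  4  5  6  7  8  9 10 11 12 13 14 15 16 17 18 19
     L  W  L  W  L  W  L  W  L  W  L  W  L  W  L  W  L  W  L  W
Position 19 is W, so the first player wins.

First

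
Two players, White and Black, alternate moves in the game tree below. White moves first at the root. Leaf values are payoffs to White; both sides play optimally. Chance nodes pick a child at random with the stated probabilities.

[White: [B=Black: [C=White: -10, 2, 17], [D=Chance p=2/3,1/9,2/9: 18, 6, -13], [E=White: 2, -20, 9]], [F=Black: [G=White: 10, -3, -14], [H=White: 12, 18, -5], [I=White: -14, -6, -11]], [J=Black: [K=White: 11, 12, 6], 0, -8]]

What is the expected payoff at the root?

C (White): max(-10, 2, 17) = 17
D (Chance): 2/3·18 + 1/9·6 + 2/9·-13 = 9.78
E (White): max(2, -20, 9) = 9
B (Black): min(17, 9.78, 9) = 9
G (White): max(10, -3, -14) = 10
H (White): max(12, 18, -5) = 18
I (White): max(-14, -6, -11) = -6
F (Black): min(10, 18, -6) = -6
K (White): max(11, 12, 6) = 12
J (Black): min(12, 0, -8) = -8
Root (White): max(9, -6, -8) = 9

9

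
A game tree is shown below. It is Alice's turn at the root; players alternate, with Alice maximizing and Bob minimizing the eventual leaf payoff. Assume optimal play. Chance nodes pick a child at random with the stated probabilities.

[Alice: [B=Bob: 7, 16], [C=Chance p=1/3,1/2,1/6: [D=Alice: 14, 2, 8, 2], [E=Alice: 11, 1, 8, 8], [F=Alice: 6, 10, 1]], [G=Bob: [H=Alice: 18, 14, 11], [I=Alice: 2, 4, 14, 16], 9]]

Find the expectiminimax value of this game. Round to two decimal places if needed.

B (Bob): min(7, 16) = 7
D (Alice): max(14, 2, 8, 2) = 14
E (Alice): max(11, 1, 8, 8) = 11
F (Alice): max(6, 10, 1) = 10
C (Chance): 1/3·14 + 1/2·11 + 1/6·10 = 11.83
H (Alice): max(18, 14, 11) = 18
I (Alice): max(2, 4, 14, 16) = 16
G (Bob): min(18, 16, 9) = 9
Root (Alice): max(7, 11.83, 9) = 11.83

11.83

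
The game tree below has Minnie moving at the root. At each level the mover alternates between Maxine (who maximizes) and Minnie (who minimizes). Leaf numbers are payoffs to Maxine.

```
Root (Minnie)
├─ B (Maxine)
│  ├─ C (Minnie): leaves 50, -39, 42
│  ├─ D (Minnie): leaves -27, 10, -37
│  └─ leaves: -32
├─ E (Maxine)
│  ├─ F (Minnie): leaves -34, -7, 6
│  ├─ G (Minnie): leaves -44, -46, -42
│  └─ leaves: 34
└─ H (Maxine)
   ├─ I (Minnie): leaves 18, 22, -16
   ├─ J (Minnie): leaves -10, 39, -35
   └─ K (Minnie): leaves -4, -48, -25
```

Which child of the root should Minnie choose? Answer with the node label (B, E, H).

C (Minnie): min(50, -39, 42) = -39
D (Minnie): min(-27, 10, -37) = -37
B (Maxine): max(-39, -37, -32) = -32
F (Minnie): min(-34, -7, 6) = -34
G (Minnie): min(-44, -46, -42) = -46
E (Maxine): max(-34, -46, 34) = 34
I (Minnie): min(18, 22, -16) = -16
J (Minnie): min(-10, 39, -35) = -35
K (Minnie): min(-4, -48, -25) = -48
H (Maxine): max(-16, -35, -48) = -16
Root (Minnie): min(-32, 34, -16) = -32
Minnie picks the child with the lowest value: B (value -32).

B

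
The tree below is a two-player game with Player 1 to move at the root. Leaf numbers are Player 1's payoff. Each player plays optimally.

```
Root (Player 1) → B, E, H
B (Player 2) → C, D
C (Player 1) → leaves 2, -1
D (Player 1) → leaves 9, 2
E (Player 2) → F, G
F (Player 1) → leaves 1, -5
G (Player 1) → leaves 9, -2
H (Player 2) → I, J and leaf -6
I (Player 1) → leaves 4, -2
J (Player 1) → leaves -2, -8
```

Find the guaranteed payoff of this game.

2

C (Player 1): max(2, -1) = 2
D (Player 1): max(9, 2) = 9
B (Player 2): min(2, 9) = 2
F (Player 1): max(1, -5) = 1
G (Player 1): max(9, -2) = 9
E (Player 2): min(1, 9) = 1
I (Player 1): max(4, -2) = 4
J (Player 1): max(-2, -8) = -2
H (Player 2): min(4, -2, -6) = -6
Root (Player 1): max(2, 1, -6) = 2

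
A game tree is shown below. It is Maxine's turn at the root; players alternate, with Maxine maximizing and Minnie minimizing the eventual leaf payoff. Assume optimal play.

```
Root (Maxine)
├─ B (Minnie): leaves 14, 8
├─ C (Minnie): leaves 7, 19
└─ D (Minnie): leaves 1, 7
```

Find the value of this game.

8

B (Minnie): min(14, 8) = 8
C (Minnie): min(7, 19) = 7
D (Minnie): min(1, 7) = 1
Root (Maxine): max(8, 7, 1) = 8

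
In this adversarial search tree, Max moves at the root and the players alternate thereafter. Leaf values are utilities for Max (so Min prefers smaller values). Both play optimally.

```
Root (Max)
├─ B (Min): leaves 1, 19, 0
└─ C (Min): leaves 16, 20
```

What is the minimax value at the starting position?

B (Min): min(1, 19, 0) = 0
C (Min): min(16, 20) = 16
Root (Max): max(0, 16) = 16

16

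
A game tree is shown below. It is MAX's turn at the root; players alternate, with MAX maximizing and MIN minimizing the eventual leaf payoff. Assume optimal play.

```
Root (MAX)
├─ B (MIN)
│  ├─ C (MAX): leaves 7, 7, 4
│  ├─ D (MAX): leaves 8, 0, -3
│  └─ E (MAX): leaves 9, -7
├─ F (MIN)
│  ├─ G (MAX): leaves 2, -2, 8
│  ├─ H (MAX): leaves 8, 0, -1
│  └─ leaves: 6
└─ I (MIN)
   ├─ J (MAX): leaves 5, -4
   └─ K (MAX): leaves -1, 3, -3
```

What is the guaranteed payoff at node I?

3

J: max(5, -4) = 5
K: max(-1, 3, -3) = 3
I: min(5, 3) = 3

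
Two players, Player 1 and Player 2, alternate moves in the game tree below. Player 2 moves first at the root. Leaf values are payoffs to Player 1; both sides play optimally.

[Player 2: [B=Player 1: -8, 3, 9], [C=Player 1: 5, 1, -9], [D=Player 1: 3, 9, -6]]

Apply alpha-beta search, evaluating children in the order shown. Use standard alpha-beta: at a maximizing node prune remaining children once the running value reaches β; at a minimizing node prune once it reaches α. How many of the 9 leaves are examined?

8

B [α=-∞,β=+∞]: v=9
C [α=-∞,β=9]: v=5
D [α=-∞,β=5]: v=9 after child 2 ≥ β → β-cutoff, skip 1
Root [α=-∞,β=+∞]: v=5
Leaves evaluated: 8 of 9.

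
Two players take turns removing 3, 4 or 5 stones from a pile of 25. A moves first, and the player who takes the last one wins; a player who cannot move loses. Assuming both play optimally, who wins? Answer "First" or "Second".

Second

Positions where the player to move wins (W) vs loses (L):
i:   0  1  2  3  4  5  6  7  8  9 10 11 12 13 14 15 16 17 18 19 20 21 22 23 24 25
     L  L  L  W  W  W  W  W  L  L  L  W  W  W  W  W  L  L  L  W  W  W  W  W  L  L
Position 25 is L, so the second player wins.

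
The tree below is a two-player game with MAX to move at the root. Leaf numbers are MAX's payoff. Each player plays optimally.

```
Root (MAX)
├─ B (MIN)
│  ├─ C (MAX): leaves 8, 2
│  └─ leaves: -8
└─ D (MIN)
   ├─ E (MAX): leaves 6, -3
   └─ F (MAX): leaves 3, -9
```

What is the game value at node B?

C: max(8, 2) = 8
B: min(8, -8) = -8

-8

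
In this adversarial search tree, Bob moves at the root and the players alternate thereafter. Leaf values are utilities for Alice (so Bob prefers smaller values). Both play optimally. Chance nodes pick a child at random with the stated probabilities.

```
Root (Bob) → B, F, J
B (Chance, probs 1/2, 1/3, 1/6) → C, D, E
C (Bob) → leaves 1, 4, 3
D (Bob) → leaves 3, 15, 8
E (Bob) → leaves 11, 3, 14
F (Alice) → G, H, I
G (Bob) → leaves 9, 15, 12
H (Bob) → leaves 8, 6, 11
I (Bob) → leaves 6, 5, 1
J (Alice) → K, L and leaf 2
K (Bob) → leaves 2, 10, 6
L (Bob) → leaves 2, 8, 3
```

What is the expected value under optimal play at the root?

C (Bob): min(1, 4, 3) = 1
D (Bob): min(3, 15, 8) = 3
E (Bob): min(11, 3, 14) = 3
B (Chance): 1/2·1 + 1/3·3 + 1/6·3 = 2
G (Bob): min(9, 15, 12) = 9
H (Bob): min(8, 6, 11) = 6
I (Bob): min(6, 5, 1) = 1
F (Alice): max(9, 6, 1) = 9
K (Bob): min(2, 10, 6) = 2
L (Bob): min(2, 8, 3) = 2
J (Alice): max(2, 2, 2) = 2
Root (Bob): min(2, 9, 2) = 2

2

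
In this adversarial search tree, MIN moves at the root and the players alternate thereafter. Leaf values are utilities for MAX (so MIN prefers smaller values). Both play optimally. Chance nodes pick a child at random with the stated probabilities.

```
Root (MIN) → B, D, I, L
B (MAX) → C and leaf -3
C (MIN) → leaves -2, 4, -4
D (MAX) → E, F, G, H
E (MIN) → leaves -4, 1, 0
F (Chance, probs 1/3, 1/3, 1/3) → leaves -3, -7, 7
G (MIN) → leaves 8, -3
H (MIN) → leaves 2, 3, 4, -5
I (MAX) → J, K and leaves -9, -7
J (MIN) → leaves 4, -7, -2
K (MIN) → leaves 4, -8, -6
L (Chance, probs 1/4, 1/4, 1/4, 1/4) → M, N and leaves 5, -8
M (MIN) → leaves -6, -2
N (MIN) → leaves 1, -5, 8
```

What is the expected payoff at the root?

-7

C (MIN): min(-2, 4, -4) = -4
B (MAX): max(-4, -3) = -3
E (MIN): min(-4, 1, 0) = -4
F (Chance): 1/3·-3 + 1/3·-7 + 1/3·7 = -1
G (MIN): min(8, -3) = -3
H (MIN): min(2, 3, 4, -5) = -5
D (MAX): max(-4, -1, -3, -5) = -1
J (MIN): min(4, -7, -2) = -7
K (MIN): min(4, -8, -6) = -8
I (MAX): max(-7, -8, -9, -7) = -7
M (MIN): min(-6, -2) = -6
N (MIN): min(1, -5, 8) = -5
L (Chance): 1/4·-6 + 1/4·-5 + 1/4·5 + 1/4·-8 = -3.5
Root (MIN): min(-3, -1, -7, -3.5) = -7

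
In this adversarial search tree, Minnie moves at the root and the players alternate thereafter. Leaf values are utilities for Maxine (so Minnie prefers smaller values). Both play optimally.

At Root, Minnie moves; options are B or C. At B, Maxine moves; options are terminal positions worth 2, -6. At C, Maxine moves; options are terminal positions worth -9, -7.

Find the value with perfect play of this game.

-7

B (Maxine): max(2, -6) = 2
C (Maxine): max(-9, -7) = -7
Root (Minnie): min(2, -7) = -7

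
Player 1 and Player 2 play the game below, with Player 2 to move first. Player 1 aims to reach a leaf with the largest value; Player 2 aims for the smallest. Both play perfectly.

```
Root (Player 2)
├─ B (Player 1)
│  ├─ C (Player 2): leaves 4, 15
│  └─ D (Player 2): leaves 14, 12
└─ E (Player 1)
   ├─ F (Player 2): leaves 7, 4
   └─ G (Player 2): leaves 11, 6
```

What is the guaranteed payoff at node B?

C: min(4, 15) = 4
D: min(14, 12) = 12
B: max(4, 12) = 12

12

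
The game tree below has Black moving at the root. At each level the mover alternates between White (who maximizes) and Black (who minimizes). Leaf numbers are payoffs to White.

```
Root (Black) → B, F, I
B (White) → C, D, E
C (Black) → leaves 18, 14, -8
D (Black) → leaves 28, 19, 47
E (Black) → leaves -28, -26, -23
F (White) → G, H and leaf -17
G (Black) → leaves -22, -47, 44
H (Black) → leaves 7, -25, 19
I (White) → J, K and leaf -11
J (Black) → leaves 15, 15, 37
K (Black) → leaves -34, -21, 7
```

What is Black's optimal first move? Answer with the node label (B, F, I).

F

C (Black): min(18, 14, -8) = -8
D (Black): min(28, 19, 47) = 19
E (Black): min(-28, -26, -23) = -28
B (White): max(-8, 19, -28) = 19
G (Black): min(-22, -47, 44) = -47
H (Black): min(7, -25, 19) = -25
F (White): max(-47, -25, -17) = -17
J (Black): min(15, 15, 37) = 15
K (Black): min(-34, -21, 7) = -34
I (White): max(15, -34, -11) = 15
Root (Black): min(19, -17, 15) = -17
Black picks the child with the lowest value: F (value -17).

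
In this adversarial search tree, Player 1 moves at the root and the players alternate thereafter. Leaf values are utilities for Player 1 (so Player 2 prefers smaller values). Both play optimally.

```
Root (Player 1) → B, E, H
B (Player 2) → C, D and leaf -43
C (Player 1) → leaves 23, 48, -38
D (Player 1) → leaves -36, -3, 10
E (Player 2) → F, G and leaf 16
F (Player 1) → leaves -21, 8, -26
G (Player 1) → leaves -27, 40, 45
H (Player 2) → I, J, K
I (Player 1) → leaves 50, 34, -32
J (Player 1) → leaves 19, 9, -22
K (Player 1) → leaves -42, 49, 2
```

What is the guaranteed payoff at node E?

F: max(-21, 8, -26) = 8
G: max(-27, 40, 45) = 45
E: min(8, 45, 16) = 8

8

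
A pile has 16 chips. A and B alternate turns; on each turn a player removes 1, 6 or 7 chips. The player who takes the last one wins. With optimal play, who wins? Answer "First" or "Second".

Second

Positions where the player to move wins (W) vs loses (L):
i:   0  1  2  3  4  5  6  7  8  9 10 11 12 13 14 15 16
     L  W  L  W  L  W  W  W  W  W  W  W  L  W  L  W  L
Position 16 is L, so the second player wins.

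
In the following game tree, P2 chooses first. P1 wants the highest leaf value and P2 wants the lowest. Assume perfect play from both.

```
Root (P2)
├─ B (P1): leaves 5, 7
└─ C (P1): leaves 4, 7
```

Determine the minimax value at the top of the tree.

B (P1): max(5, 7) = 7
C (P1): max(4, 7) = 7
Root (P2): min(7, 7) = 7

7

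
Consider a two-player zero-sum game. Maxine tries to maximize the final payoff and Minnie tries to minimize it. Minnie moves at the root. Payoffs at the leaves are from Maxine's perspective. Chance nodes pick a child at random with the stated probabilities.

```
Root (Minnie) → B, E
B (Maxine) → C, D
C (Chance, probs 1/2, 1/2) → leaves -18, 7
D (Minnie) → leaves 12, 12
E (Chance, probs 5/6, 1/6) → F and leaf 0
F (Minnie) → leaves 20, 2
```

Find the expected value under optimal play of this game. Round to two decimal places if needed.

C (Chance): 1/2·-18 + 1/2·7 = -5.5
D (Minnie): min(12, 12) = 12
B (Maxine): max(-5.5, 12) = 12
F (Minnie): min(20, 2) = 2
E (Chance): 5/6·2 + 1/6·0 = 1.67
Root (Minnie): min(12, 1.67) = 1.67

1.67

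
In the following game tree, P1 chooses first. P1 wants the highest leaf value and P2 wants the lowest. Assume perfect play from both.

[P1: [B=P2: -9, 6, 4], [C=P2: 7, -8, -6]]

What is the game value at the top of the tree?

-8

B (P2): min(-9, 6, 4) = -9
C (P2): min(7, -8, -6) = -8
Root (P1): max(-9, -8) = -8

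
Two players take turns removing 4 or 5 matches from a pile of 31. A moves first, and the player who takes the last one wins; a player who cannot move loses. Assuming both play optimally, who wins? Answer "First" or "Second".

First

i:   0  1  2  3  4  5  6  7  8  9 10 11 12 13 14 15 16 17 18 19 20 21 22 23 24 25 26 27 28 29 30 31
     L  L  L  L  W  W  W  W  W  L  L  L  L  W  W  W  W  W  L  L  L  L  W  W  W  W  W  L  L  L  L  W
Position 31 is W, so the first player wins.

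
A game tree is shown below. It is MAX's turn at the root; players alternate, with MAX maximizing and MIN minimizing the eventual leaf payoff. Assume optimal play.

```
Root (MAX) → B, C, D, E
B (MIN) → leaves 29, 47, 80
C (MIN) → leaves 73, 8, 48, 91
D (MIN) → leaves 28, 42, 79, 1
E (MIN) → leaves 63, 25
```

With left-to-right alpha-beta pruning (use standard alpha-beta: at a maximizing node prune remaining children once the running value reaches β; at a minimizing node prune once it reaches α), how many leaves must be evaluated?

8

B [α=-∞,β=+∞]: v=29
C [α=29,β=+∞]: v=8 after child 2 ≤ α → α-cutoff, skip 2
D [α=29,β=+∞]: v=28 after child 1 ≤ α → α-cutoff, skip 3
E [α=29,β=+∞]: v=25
Root [α=-∞,β=+∞]: v=29
Leaves evaluated: 8 of 13.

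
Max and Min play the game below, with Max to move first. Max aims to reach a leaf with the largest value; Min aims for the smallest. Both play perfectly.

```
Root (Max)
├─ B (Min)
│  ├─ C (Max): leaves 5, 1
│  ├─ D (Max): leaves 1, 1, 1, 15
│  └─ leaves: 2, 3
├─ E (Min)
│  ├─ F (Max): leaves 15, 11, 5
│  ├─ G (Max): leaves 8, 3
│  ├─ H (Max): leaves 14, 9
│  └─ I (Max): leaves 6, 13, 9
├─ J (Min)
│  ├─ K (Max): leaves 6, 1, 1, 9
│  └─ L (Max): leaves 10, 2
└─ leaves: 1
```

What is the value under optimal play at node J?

9

K: max(6, 1, 1, 9) = 9
L: max(10, 2) = 10
J: min(9, 10) = 9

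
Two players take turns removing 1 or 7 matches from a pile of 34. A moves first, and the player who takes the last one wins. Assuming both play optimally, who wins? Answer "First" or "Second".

Compute winning (W) and losing (L) positions by backward induction:
i:   0  1  2  3  4  5  6  7  8  9 10 11 12 13 14 15 16 17 18 19 20 21 22 23 24 25 26 27 28 29 30 31 32 33 34
     L  W  L  W  L  W  L  W  L  W  L  W  L  W  L  W  L  W  L  W  L  W  L  W  L  W  L  W  L  W  L  W  L  W  L
Position 34 is L, so the second player wins.

Second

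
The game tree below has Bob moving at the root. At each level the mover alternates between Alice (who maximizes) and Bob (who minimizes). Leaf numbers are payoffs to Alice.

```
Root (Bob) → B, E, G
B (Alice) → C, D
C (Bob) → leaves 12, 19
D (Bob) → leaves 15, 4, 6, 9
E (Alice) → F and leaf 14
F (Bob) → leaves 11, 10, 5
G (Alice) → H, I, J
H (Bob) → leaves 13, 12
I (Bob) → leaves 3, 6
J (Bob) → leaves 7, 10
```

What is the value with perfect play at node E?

F: min(11, 10, 5) = 5
E: max(5, 14) = 14

14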